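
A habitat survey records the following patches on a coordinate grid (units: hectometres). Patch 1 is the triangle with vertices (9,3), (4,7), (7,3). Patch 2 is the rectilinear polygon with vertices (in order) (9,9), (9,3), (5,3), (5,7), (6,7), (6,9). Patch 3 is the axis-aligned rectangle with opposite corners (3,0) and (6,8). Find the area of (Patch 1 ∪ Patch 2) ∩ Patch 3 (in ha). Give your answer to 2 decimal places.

|Patch 1 ∪ Patch 2| = 22.2667.
|(Patch 1 ∪ Patch 2) ∩ Patch 3| = 4.27.

4.27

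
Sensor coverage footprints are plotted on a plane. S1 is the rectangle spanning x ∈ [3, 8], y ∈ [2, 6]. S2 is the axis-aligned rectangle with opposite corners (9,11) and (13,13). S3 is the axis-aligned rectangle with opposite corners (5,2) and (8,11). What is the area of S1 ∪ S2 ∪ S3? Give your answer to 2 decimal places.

By inclusion–exclusion:
Individual areas: |S1| = 20, |S2| = 8, |S3| = 27.
|S1∩S2| = 0 (no overlap).
|S1∩S3|: x∈[5,8], y∈[2,6] → 3·4 = 12.
|S2∩S3| = 0 (no overlap).
|S1∩S2∩S3| = 0.
|S1 ∪ S2 ∪ S3| = 55 − 12 + 0 = 43.00.

43.00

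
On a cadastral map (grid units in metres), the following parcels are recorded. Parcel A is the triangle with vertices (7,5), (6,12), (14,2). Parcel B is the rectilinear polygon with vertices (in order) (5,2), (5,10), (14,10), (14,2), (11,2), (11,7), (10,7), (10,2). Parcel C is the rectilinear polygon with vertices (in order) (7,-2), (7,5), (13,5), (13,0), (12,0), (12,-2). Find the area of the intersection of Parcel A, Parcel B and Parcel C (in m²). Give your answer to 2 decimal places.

4.99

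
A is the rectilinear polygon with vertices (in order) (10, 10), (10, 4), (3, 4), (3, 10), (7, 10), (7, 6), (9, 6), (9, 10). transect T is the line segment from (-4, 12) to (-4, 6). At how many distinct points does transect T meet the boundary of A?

The segment lies entirely outside A and never meets its boundary.

0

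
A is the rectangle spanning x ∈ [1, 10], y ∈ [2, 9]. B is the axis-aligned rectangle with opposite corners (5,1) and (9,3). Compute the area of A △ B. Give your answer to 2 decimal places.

63.00

|A∩B|: x∈[5,9], y∈[2,3] → 4·1 = 4.
|A △ B| = |A| + |B| − 2·|A∩B| = 63 + 8 − 8 = 63.00.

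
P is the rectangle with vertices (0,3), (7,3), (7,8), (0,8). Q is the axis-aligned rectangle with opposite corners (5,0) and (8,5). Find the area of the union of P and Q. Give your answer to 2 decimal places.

46.00

By inclusion–exclusion:
Individual areas: |P| = 35, |Q| = 15.
|P∩Q|: x∈[5,7], y∈[3,5] → 2·2 = 4.
|P ∪ Q| = 50 − 4 = 46.00.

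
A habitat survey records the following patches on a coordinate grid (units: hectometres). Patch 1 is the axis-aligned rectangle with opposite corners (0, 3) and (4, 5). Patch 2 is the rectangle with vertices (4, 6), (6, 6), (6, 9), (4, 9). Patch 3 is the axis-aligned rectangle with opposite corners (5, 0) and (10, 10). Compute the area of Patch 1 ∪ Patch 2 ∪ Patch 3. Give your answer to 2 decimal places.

By inclusion–exclusion:
Individual areas: |Patch 1| = 8, |Patch 2| = 6, |Patch 3| = 50.
|Patch 1∩Patch 2| = 0 (no overlap).
|Patch 1∩Patch 3| = 0 (no overlap).
|Patch 2∩Patch 3|: x∈[5,6], y∈[6,9] → 1·3 = 3.
|Patch 1∩Patch 2∩Patch 3| = 0.
|Patch 1 ∪ Patch 2 ∪ Patch 3| = 64 − 3 + 0 = 61.00.

61.00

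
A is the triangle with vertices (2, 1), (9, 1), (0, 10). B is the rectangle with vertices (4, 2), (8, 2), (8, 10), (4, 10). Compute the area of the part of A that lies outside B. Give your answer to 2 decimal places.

23.50

|A| = 31.5, |A∩B| = 8.
|A ∖ B| = |A| − |A∩B| = 31.5 − 8 = 23.50.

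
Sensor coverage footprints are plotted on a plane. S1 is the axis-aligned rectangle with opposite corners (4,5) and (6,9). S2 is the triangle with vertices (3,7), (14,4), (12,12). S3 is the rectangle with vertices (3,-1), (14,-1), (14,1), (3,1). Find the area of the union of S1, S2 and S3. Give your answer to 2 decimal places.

By inclusion–exclusion:
Individual areas: |S1| = 8, |S2| = 41, |S3| = 22.
|S1∩S2| = 3.3131.
|S1∩S3| = 0 (no overlap).
|S2∩S3| = 0.
|S1∩S2∩S3| = 0.
|S1 ∪ S2 ∪ S3| = 71 − 3.3131 + 0 = 67.69.

67.69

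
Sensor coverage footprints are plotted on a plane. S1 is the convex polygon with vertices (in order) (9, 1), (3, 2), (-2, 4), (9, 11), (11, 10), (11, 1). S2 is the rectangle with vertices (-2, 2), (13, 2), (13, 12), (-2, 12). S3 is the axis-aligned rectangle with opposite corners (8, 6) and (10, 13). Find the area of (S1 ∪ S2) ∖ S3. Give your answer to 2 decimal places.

|S1 ∪ S2| = 155.
|(S1 ∪ S2) ∩ S3| = 12.
|(S1 ∪ S2) ∖ S3| = 155 − 12 = 143.00.

143.00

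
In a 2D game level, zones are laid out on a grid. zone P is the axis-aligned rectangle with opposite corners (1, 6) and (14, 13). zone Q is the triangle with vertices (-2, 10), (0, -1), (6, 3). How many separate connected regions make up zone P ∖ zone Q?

zone P ∖ zone Q is a single connected region.

1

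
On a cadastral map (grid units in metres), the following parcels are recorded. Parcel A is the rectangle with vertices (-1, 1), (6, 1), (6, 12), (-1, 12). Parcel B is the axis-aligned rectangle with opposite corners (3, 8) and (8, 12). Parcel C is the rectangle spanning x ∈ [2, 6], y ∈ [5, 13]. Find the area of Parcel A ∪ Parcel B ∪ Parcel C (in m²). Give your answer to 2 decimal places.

By inclusion–exclusion:
Individual areas: |Parcel A| = 77, |Parcel B| = 20, |Parcel C| = 32.
|Parcel A∩Parcel B|: x∈[3,6], y∈[8,12] → 3·4 = 12.
|Parcel A∩Parcel C|: x∈[2,6], y∈[5,12] → 4·7 = 28.
|Parcel B∩Parcel C|: x∈[3,6], y∈[8,12] → 3·4 = 12.
|Parcel A∩Parcel B∩Parcel C| = 12.
|Parcel A ∪ Parcel B ∪ Parcel C| = 129 − 52 + 12 = 89.00.

89.00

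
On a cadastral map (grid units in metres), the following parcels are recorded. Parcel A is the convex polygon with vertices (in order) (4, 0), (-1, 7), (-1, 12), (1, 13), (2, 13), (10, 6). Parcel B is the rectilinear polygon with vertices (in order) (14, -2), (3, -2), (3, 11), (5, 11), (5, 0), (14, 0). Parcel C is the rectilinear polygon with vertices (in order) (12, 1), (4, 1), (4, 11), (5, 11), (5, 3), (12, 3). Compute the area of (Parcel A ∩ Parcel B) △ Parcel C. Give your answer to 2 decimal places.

25.02

|Parcel A ∩ Parcel B| = 20.5768.
|(Parcel A ∩ Parcel B) ∩ Parcel C| = 9.7768.
|(Parcel A ∩ Parcel B) △ Parcel C| = 20.5768 + 24 − 19.5536 = 25.02.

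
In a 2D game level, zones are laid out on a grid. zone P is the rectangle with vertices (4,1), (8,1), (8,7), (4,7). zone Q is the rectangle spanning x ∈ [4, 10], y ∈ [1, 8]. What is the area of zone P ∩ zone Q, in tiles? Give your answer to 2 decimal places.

24.00

|zone P∩zone Q|: x∈[4,8], y∈[1,7] → 4·6 = 24.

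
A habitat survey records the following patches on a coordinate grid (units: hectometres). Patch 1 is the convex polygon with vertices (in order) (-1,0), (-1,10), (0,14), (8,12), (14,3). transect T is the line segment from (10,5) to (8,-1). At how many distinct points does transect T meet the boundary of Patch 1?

1

The segment meets the boundary at (9,2).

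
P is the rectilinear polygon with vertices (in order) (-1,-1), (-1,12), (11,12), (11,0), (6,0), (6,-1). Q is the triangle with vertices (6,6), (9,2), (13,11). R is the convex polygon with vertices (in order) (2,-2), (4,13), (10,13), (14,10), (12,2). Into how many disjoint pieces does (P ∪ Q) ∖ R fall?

(P ∪ Q) ∖ R splits into 4 disjoint pieces (area 52, area 0.0109, area 3.2, area 0.45).

4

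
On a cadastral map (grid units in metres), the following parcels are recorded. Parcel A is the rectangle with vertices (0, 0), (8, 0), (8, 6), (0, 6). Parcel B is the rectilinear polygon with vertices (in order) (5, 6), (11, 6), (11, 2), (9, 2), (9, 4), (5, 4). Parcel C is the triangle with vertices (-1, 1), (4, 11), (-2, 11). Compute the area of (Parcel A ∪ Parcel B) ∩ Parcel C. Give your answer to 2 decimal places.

The region (Parcel A ∪ Parcel B) ∩ Parcel C is the polygon with vertices (0,6), (1.5,6), (0,3).
By the shoelace formula its area is 2.25.

2.25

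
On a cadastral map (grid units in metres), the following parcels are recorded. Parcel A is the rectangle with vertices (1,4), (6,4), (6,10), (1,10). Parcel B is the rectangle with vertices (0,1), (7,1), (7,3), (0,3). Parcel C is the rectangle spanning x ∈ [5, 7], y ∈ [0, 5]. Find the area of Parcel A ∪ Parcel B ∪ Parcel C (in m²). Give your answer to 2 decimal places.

By inclusion–exclusion:
Individual areas: |Parcel A| = 30, |Parcel B| = 14, |Parcel C| = 10.
|Parcel A∩Parcel B| = 0 (no overlap).
|Parcel A∩Parcel C|: x∈[5,6], y∈[4,5] → 1·1 = 1.
|Parcel B∩Parcel C|: x∈[5,7], y∈[1,3] → 2·2 = 4.
|Parcel A∩Parcel B∩Parcel C| = 0.
|Parcel A ∪ Parcel B ∪ Parcel C| = 54 − 5 + 0 = 49.00.

49.00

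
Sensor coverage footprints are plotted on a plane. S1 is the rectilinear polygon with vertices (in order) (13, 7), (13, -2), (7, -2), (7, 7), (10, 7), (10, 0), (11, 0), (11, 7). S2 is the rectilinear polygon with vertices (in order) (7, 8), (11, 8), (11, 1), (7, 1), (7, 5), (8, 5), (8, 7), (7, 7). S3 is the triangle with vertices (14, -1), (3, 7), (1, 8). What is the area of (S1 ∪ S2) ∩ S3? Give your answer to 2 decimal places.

The region (S1 ∪ S2) ∩ S3 is the polygon with vertices (7,4.091), (13,-0.273), (13,-0.308), (7,3.846).
By the shoelace formula its area is 0.84.

0.84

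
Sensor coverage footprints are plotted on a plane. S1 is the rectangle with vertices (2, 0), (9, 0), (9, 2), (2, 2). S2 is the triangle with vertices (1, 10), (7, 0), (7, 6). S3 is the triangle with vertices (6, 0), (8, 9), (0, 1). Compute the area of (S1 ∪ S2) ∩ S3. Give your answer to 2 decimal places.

The region (S1 ∪ S2) ∩ S3 is the polygon with vertices (2,2), (5.8,2), (4,5), (5.8,6.8), (7,6), (7,4.5), (6,0), (2,0.667).
By the shoelace formula its area is 16.02.

16.02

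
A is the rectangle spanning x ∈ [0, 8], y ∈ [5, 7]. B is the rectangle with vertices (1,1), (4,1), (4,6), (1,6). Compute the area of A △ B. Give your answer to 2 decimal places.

25.00

|A∩B|: x∈[1,4], y∈[5,6] → 3·1 = 3.
|A △ B| = |A| + |B| − 2·|A∩B| = 16 + 15 − 6 = 25.00.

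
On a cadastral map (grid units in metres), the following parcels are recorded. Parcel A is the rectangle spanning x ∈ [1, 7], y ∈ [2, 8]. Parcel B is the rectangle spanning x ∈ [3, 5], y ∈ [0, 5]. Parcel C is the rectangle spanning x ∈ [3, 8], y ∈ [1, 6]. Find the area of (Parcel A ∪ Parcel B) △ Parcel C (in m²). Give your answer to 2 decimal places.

|Parcel A ∪ Parcel B| = 40.
|(Parcel A ∪ Parcel B) ∩ Parcel C| = 18.
|(Parcel A ∪ Parcel B) △ Parcel C| = 40 + 25 − 36 = 29.00.

29.00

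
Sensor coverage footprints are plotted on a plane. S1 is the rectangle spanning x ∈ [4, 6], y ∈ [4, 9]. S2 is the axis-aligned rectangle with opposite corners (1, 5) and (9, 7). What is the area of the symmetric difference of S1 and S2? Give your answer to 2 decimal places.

|S1∩S2|: x∈[4,6], y∈[5,7] → 2·2 = 4.
|S1 △ S2| = |S1| + |S2| − 2·|S1∩S2| = 10 + 16 − 8 = 18.00.

18.00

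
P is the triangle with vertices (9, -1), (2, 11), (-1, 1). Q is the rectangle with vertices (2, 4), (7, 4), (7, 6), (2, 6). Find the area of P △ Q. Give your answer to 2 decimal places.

49.00

|P| = 53, |Q| = 10, |P∩Q| = 7.
|P △ Q| = |P| + |Q| − 2·|P∩Q| = 53 + 10 − 14 = 49.00.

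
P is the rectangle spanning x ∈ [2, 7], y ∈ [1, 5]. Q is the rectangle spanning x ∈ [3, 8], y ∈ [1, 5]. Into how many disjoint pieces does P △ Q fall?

P △ Q splits into 2 disjoint pieces (area 4, area 4).

2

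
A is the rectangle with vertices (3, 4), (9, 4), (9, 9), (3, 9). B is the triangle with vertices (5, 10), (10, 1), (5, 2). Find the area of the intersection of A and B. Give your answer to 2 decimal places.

9.72

The intersection is the polygon with vertices (5.556,9), (8.333,4), (5,4), (5,9).
By the shoelace formula its area is 9.72.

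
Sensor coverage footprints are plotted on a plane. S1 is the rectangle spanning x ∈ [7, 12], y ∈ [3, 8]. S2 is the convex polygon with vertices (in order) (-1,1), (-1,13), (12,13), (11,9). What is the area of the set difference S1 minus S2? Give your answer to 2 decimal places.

|S1| = 25, |S1∩S2| = 2.0833.
|S1 ∖ S2| = |S1| − |S1∩S2| = 25 − 2.0833 = 22.92.

22.92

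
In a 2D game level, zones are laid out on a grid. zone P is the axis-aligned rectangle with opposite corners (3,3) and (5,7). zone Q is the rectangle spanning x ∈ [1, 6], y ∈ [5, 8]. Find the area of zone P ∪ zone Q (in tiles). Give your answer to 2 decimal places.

19.00

By inclusion–exclusion:
Individual areas: |zone P| = 8, |zone Q| = 15.
|zone P∩zone Q|: x∈[3,5], y∈[5,7] → 2·2 = 4.
|zone P ∪ zone Q| = 23 − 4 = 19.00.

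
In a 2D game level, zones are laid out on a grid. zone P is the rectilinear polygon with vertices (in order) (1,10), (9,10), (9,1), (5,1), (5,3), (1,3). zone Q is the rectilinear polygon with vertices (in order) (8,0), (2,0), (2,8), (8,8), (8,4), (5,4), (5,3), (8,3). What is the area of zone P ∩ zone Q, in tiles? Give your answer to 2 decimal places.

33.00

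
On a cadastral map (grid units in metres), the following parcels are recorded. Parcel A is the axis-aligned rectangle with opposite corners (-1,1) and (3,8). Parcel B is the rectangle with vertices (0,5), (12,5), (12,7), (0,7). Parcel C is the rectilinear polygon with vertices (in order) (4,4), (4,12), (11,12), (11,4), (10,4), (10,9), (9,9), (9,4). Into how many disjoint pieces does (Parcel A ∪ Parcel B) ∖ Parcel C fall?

(Parcel A ∪ Parcel B) ∖ Parcel C splits into 3 disjoint pieces (area 30, area 2, area 2).

3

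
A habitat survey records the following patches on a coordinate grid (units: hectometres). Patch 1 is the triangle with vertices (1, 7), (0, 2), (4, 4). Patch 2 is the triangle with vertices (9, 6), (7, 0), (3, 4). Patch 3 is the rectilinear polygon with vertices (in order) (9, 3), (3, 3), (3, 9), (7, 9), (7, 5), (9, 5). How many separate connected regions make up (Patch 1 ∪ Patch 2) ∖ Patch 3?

3

(Patch 1 ∪ Patch 2) ∖ Patch 3 splits into 3 disjoint pieces (area 8.25, area 1.1667, area 6).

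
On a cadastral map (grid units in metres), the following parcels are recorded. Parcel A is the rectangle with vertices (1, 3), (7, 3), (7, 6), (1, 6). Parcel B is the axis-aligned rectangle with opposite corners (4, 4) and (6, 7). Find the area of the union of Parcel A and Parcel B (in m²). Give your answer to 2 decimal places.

By inclusion–exclusion:
Individual areas: |Parcel A| = 18, |Parcel B| = 6.
|Parcel A∩Parcel B|: x∈[4,6], y∈[4,6] → 2·2 = 4.
|Parcel A ∪ Parcel B| = 24 − 4 = 20.00.

20.00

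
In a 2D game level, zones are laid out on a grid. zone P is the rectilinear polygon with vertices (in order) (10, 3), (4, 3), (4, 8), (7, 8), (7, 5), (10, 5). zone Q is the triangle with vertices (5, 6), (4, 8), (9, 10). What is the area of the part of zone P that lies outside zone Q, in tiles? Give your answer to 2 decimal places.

18.00

|zone P| = 21, |zone P∩zone Q| = 3.
|zone P ∖ zone Q| = |zone P| − |zone P∩zone Q| = 21 − 3 = 18.00.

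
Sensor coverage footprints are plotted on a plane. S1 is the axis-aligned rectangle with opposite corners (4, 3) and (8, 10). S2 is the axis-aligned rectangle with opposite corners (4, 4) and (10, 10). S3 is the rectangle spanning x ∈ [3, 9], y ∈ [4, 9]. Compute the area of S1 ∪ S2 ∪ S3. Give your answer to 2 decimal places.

45.00

By inclusion–exclusion:
Individual areas: |S1| = 28, |S2| = 36, |S3| = 30.
|S1∩S2|: x∈[4,8], y∈[4,10] → 4·6 = 24.
|S1∩S3|: x∈[4,8], y∈[4,9] → 4·5 = 20.
|S2∩S3|: x∈[4,9], y∈[4,9] → 5·5 = 25.
|S1∩S2∩S3| = 20.
|S1 ∪ S2 ∪ S3| = 94 − 69 + 20 = 45.00.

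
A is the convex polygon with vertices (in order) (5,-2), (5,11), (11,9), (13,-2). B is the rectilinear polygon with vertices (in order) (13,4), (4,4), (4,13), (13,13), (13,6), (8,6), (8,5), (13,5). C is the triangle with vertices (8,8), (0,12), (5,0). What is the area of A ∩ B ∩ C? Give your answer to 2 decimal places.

The intersection is the polygon with vertices (5,4), (5,9.5), (8,8), (6.5,4).
By the shoelace formula its area is 11.25.

11.25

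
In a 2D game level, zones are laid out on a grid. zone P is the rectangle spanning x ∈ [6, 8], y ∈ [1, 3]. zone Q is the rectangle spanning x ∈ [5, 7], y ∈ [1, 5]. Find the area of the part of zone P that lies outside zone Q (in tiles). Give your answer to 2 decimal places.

2.00

|zone P∩zone Q|: x∈[6,7], y∈[1,3] → 1·2 = 2.
|zone P| = 4.
|zone P ∖ zone Q| = |zone P| − |zone P∩zone Q| = 4 − 2 = 2.00.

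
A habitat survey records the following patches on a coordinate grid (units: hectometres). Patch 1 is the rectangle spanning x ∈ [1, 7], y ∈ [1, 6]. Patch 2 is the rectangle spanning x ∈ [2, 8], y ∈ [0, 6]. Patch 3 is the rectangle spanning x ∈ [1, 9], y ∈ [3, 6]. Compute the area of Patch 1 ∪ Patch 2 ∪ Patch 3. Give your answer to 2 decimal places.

44.00

By inclusion–exclusion:
Individual areas: |Patch 1| = 30, |Patch 2| = 36, |Patch 3| = 24.
|Patch 1∩Patch 2|: x∈[2,7], y∈[1,6] → 5·5 = 25.
|Patch 1∩Patch 3|: x∈[1,7], y∈[3,6] → 6·3 = 18.
|Patch 2∩Patch 3|: x∈[2,8], y∈[3,6] → 6·3 = 18.
|Patch 1∩Patch 2∩Patch 3| = 15.
|Patch 1 ∪ Patch 2 ∪ Patch 3| = 90 − 61 + 15 = 44.00.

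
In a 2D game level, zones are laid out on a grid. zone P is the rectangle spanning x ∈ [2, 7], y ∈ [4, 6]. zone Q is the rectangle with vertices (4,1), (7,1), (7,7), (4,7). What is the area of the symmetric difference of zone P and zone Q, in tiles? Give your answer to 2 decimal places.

16.00

|zone P∩zone Q|: x∈[4,7], y∈[4,6] → 3·2 = 6.
|zone P △ zone Q| = |zone P| + |zone Q| − 2·|zone P∩zone Q| = 10 + 18 − 12 = 16.00.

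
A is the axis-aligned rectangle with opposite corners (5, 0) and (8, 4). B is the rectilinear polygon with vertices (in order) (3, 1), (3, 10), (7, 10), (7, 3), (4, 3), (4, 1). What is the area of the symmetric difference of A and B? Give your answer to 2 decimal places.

|A| = 12, |B| = 30, |A∩B| = 2.
|A △ B| = |A| + |B| − 2·|A∩B| = 12 + 30 − 4 = 38.00.

38.00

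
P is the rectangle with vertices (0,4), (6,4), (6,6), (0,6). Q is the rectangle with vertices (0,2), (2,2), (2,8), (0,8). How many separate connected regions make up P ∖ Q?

1

P ∖ Q is a single connected region.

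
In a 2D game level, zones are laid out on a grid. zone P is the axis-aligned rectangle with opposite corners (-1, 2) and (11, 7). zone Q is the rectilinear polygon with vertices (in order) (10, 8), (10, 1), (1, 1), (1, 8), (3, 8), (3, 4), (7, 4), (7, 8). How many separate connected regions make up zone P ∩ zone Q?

zone P ∩ zone Q is a single connected region.

1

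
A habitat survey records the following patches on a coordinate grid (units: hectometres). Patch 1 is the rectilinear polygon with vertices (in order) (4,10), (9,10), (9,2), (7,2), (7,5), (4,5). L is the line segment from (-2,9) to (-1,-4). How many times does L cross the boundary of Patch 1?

0

The segment lies entirely outside Patch 1 and never meets its boundary.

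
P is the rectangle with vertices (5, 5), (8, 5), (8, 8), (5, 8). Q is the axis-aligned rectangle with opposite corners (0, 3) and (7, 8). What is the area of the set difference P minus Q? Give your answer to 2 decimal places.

|P∩Q|: x∈[5,7], y∈[5,8] → 2·3 = 6.
|P| = 9.
|P ∖ Q| = |P| − |P∩Q| = 9 − 6 = 3.00.

3.00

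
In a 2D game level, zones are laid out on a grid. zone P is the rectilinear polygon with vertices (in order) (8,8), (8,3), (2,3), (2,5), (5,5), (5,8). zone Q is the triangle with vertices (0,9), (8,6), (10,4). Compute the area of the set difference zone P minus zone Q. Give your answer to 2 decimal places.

18.56

|zone P| = 21, |zone P∩zone Q| = 2.4375.
|zone P ∖ zone Q| = |zone P| − |zone P∩zone Q| = 21 − 2.4375 = 18.56.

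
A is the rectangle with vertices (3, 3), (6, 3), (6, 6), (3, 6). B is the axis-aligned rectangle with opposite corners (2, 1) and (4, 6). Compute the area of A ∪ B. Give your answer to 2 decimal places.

16.00

By inclusion–exclusion:
Individual areas: |A| = 9, |B| = 10.
|A∩B|: x∈[3,4], y∈[3,6] → 1·3 = 3.
|A ∪ B| = 19 − 3 = 16.00.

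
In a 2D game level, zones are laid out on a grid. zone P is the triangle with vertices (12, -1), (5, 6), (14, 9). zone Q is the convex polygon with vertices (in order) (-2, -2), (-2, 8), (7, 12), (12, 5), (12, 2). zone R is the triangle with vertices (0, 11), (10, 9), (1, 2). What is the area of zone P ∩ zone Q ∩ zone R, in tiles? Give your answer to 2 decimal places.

The intersection is the polygon with vertices (7,6.667), (5.5,5.5), (5,6).
By the shoelace formula its area is 0.67.

0.67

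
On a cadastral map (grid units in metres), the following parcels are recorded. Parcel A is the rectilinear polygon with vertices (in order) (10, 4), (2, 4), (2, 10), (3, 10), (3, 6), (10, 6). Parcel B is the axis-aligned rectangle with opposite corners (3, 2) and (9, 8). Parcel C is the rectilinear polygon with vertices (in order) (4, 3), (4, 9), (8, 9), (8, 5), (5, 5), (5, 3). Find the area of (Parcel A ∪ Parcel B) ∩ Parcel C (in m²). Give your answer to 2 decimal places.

The region (Parcel A ∪ Parcel B) ∩ Parcel C is the polygon with vertices (8,8), (8,5), (5,5), (5,3), (4,3), (4,8).
By the shoelace formula its area is 14.00.

14.00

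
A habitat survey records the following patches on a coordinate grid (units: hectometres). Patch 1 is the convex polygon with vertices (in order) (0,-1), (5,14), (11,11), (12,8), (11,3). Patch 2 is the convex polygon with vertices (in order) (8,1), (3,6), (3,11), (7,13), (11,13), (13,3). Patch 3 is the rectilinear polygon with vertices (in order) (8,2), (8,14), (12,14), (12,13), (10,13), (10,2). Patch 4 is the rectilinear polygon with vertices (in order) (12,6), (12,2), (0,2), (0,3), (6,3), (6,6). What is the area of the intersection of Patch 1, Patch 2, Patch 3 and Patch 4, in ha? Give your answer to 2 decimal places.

The intersection is the polygon with vertices (10,2.636), (8.25,2), (8,2), (8,6), (10,6).
By the shoelace formula its area is 7.44.

7.44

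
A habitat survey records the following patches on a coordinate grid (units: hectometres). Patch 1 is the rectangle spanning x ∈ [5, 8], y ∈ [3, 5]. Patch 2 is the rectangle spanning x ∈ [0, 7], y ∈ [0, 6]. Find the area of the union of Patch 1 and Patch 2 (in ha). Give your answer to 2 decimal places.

44.00

By inclusion–exclusion:
Individual areas: |Patch 1| = 6, |Patch 2| = 42.
|Patch 1∩Patch 2|: x∈[5,7], y∈[3,5] → 2·2 = 4.
|Patch 1 ∪ Patch 2| = 48 − 4 = 44.00.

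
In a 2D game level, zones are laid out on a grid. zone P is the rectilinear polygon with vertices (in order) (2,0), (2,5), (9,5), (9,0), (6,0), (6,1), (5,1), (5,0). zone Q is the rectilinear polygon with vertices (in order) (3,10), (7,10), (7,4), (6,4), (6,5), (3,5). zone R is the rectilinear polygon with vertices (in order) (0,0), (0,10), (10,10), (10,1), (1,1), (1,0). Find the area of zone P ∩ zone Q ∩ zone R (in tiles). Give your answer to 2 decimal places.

1.00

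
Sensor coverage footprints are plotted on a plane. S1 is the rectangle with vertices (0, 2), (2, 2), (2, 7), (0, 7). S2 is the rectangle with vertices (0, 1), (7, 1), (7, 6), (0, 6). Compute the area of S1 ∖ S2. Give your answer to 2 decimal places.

2.00

|S1∩S2|: x∈[0,2], y∈[2,6] → 2·4 = 8.
|S1| = 10.
|S1 ∖ S2| = |S1| − |S1∩S2| = 10 − 8 = 2.00.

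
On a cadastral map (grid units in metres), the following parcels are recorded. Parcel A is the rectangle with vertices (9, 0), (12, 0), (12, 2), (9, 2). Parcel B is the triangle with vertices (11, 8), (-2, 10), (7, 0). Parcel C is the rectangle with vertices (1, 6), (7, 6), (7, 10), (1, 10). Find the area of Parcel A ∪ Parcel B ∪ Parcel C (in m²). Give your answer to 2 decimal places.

67.74

By inclusion–exclusion:
Individual areas: |Parcel A| = 6, |Parcel B| = 56, |Parcel C| = 24.
|Parcel A∩Parcel B| = 0.
|Parcel A∩Parcel C| = 0 (no overlap).
|Parcel B∩Parcel C| = 18.2615.
|Parcel A∩Parcel B∩Parcel C| = 0.
|Parcel A ∪ Parcel B ∪ Parcel C| = 86 − 18.2615 + 0 = 67.74.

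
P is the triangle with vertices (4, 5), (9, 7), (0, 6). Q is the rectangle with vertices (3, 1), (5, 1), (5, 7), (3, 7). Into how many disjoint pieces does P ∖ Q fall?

2

P ∖ Q splits into 2 disjoint pieces (area 2.3111, area 1.625).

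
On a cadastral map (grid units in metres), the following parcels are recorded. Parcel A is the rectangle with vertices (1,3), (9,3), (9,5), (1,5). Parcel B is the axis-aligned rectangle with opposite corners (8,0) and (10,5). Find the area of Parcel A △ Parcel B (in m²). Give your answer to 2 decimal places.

|Parcel A∩Parcel B|: x∈[8,9], y∈[3,5] → 1·2 = 2.
|Parcel A △ Parcel B| = |Parcel A| + |Parcel B| − 2·|Parcel A∩Parcel B| = 16 + 10 − 4 = 22.00.

22.00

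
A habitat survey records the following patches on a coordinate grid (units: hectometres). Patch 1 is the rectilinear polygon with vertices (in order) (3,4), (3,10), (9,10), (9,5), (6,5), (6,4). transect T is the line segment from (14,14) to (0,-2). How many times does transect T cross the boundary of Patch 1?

The segment meets the boundary at (5.25,4), (6,4.857), (6.125,5), (9,8.286).

4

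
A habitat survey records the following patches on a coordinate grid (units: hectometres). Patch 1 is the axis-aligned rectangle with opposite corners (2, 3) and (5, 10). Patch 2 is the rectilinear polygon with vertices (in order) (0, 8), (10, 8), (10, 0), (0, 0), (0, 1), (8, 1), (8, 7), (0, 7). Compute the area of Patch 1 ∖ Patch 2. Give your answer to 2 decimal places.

|Patch 1| = 21, |Patch 1∩Patch 2| = 3.
|Patch 1 ∖ Patch 2| = |Patch 1| − |Patch 1∩Patch 2| = 21 − 3 = 18.00.

18.00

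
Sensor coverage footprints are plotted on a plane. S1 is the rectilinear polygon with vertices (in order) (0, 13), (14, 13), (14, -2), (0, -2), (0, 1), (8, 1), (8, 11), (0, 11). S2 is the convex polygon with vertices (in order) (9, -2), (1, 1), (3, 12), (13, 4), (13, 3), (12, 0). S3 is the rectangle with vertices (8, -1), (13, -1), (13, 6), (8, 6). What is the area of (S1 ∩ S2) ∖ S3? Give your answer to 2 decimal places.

13.97

|S1 ∩ S2| = 43.2159.
|(S1 ∩ S2) ∩ S3| = 29.25.
|(S1 ∩ S2) ∖ S3| = 43.2159 − 29.25 = 13.97.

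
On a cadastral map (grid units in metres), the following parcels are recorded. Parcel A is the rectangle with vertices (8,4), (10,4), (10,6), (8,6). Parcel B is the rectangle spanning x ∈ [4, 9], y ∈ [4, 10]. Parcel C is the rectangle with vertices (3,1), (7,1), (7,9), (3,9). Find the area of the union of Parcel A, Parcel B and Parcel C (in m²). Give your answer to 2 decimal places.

By inclusion–exclusion:
Individual areas: |Parcel A| = 4, |Parcel B| = 30, |Parcel C| = 32.
|Parcel A∩Parcel B|: x∈[8,9], y∈[4,6] → 1·2 = 2.
|Parcel A∩Parcel C| = 0 (no overlap).
|Parcel B∩Parcel C|: x∈[4,7], y∈[4,9] → 3·5 = 15.
|Parcel A∩Parcel B∩Parcel C| = 0.
|Parcel A ∪ Parcel B ∪ Parcel C| = 66 − 17 + 0 = 49.00.

49.00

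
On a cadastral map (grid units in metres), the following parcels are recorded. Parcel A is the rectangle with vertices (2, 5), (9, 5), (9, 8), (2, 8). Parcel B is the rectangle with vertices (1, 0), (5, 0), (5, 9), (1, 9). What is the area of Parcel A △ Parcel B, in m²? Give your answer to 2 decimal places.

39.00

|Parcel A∩Parcel B|: x∈[2,5], y∈[5,8] → 3·3 = 9.
|Parcel A △ Parcel B| = |Parcel A| + |Parcel B| − 2·|Parcel A∩Parcel B| = 21 + 36 − 18 = 39.00.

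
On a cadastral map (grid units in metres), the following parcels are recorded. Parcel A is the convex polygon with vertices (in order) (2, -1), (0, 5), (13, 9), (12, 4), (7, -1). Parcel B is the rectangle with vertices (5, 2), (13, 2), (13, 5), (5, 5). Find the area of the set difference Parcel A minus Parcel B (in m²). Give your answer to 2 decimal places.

58.90

|Parcel A| = 78, |Parcel A∩Parcel B| = 19.1.
|Parcel A ∖ Parcel B| = |Parcel A| − |Parcel A∩Parcel B| = 78 − 19.1 = 58.90.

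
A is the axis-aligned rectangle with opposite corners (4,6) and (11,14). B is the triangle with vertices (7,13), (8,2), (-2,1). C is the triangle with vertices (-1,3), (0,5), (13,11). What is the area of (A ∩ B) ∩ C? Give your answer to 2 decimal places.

2.74

The region (A ∩ B) ∩ C is the polygon with vertices (4,6.846), (7.416,8.423), (7.469,7.84), (4.25,6), (4,6).
By the shoelace formula its area is 2.74.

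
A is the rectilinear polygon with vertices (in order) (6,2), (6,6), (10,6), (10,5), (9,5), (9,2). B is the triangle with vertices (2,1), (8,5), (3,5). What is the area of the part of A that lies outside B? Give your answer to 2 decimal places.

|A| = 13, |A∩B| = 1.3333.
|A ∖ B| = |A| − |A∩B| = 13 − 1.3333 = 11.67.

11.67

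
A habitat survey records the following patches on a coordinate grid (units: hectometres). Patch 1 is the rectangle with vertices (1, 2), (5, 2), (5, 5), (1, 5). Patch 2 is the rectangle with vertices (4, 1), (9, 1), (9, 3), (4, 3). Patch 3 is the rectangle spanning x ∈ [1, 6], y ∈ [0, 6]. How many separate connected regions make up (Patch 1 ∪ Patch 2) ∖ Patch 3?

1

(Patch 1 ∪ Patch 2) ∖ Patch 3 is a single connected region.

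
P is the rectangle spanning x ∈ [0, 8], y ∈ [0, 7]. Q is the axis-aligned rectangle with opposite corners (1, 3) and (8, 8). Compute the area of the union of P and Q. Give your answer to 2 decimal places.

By inclusion–exclusion:
Individual areas: |P| = 56, |Q| = 35.
|P∩Q|: x∈[1,8], y∈[3,7] → 7·4 = 28.
|P ∪ Q| = 91 − 28 = 63.00.

63.00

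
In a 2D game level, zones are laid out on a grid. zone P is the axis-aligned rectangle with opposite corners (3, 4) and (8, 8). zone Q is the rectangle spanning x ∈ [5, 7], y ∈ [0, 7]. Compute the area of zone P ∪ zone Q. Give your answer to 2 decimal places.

28.00

By inclusion–exclusion:
Individual areas: |zone P| = 20, |zone Q| = 14.
|zone P∩zone Q|: x∈[5,7], y∈[4,7] → 2·3 = 6.
|zone P ∪ zone Q| = 34 − 6 = 28.00.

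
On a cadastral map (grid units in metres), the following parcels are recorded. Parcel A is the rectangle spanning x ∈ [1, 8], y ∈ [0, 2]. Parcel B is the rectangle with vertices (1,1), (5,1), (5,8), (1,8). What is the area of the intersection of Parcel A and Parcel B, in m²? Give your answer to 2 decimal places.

|Parcel A∩Parcel B|: x∈[1,5], y∈[1,2] → 4·1 = 4.

4.00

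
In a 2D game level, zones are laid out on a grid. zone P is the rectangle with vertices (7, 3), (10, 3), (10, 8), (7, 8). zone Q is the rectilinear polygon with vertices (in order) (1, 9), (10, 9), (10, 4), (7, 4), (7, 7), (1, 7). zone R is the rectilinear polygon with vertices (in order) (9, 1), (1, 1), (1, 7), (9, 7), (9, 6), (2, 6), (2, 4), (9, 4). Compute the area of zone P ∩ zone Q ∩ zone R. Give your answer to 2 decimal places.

2.00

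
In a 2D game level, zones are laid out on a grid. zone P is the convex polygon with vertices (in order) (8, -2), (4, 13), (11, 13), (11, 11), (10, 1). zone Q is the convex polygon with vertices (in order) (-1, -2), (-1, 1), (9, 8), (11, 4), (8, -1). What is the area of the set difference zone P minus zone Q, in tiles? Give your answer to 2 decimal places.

40.16

|zone P| = 64, |zone P∩zone Q| = 23.8401.
|zone P ∖ zone Q| = |zone P| − |zone P∩zone Q| = 64 − 23.8401 = 40.16.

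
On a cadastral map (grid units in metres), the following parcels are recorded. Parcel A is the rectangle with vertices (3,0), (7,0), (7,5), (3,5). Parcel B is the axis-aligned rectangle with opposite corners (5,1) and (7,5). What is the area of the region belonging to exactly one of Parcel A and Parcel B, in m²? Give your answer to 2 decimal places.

12.00

|Parcel A∩Parcel B|: x∈[5,7], y∈[1,5] → 2·4 = 8.
|Parcel A △ Parcel B| = |Parcel A| + |Parcel B| − 2·|Parcel A∩Parcel B| = 20 + 8 − 16 = 12.00.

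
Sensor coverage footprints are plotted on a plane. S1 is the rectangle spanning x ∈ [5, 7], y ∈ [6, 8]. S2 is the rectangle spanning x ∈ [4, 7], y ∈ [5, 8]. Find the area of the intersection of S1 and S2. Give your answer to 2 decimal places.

|S1∩S2|: x∈[5,7], y∈[6,8] → 2·2 = 4.

4.00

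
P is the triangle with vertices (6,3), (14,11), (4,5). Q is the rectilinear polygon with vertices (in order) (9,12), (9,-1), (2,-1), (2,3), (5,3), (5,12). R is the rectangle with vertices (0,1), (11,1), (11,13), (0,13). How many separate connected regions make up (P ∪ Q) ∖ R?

2

(P ∪ Q) ∖ R splits into 2 disjoint pieces (area 1.8, area 14).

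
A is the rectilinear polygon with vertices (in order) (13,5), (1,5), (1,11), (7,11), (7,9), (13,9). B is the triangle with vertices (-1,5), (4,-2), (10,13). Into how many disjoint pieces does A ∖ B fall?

A ∖ B splits into 2 disjoint pieces (area 21.6, area 14.1818).

2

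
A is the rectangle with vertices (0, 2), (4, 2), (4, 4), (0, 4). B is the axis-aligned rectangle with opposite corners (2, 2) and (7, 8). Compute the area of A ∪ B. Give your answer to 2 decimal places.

By inclusion–exclusion:
Individual areas: |A| = 8, |B| = 30.
|A∩B|: x∈[2,4], y∈[2,4] → 2·2 = 4.
|A ∪ B| = 38 − 4 = 34.00.

34.00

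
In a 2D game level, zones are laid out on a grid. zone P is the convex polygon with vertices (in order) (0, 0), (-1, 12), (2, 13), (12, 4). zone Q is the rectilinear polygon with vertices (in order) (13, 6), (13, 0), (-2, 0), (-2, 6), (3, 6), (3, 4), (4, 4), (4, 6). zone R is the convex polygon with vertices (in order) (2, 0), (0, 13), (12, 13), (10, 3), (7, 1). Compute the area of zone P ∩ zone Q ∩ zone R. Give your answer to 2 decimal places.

33.37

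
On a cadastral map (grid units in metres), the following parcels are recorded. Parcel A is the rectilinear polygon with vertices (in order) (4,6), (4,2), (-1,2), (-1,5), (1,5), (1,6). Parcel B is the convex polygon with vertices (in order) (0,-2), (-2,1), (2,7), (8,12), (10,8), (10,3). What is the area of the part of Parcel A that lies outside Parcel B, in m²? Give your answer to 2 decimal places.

|Parcel A| = 18, |Parcel A∩Parcel B| = 15.8333.
|Parcel A ∖ Parcel B| = |Parcel A| − |Parcel A∩Parcel B| = 18 − 15.8333 = 2.17.

2.17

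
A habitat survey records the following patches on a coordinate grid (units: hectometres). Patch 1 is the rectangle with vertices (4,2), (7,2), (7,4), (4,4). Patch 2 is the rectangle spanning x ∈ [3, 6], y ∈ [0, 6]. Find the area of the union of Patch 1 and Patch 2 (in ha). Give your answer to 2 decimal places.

By inclusion–exclusion:
Individual areas: |Patch 1| = 6, |Patch 2| = 18.
|Patch 1∩Patch 2|: x∈[4,6], y∈[2,4] → 2·2 = 4.
|Patch 1 ∪ Patch 2| = 24 − 4 = 20.00.

20.00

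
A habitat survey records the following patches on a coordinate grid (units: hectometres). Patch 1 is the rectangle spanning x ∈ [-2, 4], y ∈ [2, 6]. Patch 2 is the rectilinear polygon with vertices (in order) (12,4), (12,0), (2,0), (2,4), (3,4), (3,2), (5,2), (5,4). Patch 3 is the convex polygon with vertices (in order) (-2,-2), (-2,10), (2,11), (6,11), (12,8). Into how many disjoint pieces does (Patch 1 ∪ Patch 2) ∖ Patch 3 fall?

1

(Patch 1 ∪ Patch 2) ∖ Patch 3 is a single connected region.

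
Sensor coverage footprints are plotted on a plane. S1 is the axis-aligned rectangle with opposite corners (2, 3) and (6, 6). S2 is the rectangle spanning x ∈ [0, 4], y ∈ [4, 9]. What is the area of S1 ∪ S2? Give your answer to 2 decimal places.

By inclusion–exclusion:
Individual areas: |S1| = 12, |S2| = 20.
|S1∩S2|: x∈[2,4], y∈[4,6] → 2·2 = 4.
|S1 ∪ S2| = 32 − 4 = 28.00.

28.00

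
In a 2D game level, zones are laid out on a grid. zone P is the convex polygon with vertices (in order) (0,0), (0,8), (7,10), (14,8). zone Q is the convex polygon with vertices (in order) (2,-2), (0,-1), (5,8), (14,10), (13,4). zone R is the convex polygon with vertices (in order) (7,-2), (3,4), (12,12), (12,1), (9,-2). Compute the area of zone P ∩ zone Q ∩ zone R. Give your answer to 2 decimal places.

The intersection is the polygon with vertices (4.103,2.345), (3,4), (8.333,8.741), (10.062,9.125), (12,8.571), (12,6.857).
By the shoelace formula its area is 26.73.

26.73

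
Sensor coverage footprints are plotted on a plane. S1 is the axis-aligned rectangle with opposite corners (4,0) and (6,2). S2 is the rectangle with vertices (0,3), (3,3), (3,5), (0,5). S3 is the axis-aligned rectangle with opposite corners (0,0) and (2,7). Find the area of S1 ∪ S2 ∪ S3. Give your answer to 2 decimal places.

20.00

By inclusion–exclusion:
Individual areas: |S1| = 4, |S2| = 6, |S3| = 14.
|S1∩S2| = 0 (no overlap).
|S1∩S3| = 0 (no overlap).
|S2∩S3|: x∈[0,2], y∈[3,5] → 2·2 = 4.
|S1∩S2∩S3| = 0.
|S1 ∪ S2 ∪ S3| = 24 − 4 + 0 = 20.00.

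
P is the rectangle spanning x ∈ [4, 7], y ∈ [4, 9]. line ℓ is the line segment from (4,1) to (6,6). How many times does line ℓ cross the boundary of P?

The segment meets the boundary at (5.2,4).

1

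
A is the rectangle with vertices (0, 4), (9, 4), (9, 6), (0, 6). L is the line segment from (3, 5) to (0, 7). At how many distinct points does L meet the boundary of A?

The segment meets the boundary at (1.5,6).

1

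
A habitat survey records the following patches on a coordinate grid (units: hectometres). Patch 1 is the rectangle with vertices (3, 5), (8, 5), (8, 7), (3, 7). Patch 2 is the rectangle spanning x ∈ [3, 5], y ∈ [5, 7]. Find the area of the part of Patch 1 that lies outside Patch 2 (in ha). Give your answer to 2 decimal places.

6.00

|Patch 1∩Patch 2|: x∈[3,5], y∈[5,7] → 2·2 = 4.
|Patch 1| = 10.
|Patch 1 ∖ Patch 2| = |Patch 1| − |Patch 1∩Patch 2| = 10 − 4 = 6.00.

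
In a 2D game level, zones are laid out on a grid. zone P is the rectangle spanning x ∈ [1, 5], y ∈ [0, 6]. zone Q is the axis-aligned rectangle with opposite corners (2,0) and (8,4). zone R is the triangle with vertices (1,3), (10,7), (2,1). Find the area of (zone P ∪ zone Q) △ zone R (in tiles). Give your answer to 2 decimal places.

31.89

|zone P ∪ zone Q| = 36.
|(zone P ∪ zone Q) ∩ zone R| = 7.5556.
|(zone P ∪ zone Q) △ zone R| = 36 + 11 − 15.1111 = 31.89.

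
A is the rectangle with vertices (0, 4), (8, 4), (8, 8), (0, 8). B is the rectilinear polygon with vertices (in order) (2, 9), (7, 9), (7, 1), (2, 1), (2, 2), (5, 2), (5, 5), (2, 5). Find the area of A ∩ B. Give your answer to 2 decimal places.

17.00

The intersection is the polygon with vertices (7,8), (7,4), (5,4), (5,5), (2,5), (2,8).
By the shoelace formula its area is 17.00.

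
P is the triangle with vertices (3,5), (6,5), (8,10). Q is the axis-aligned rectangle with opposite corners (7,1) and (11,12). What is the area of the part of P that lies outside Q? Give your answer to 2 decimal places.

|P| = 7.5, |P∩Q| = 0.75.
|P ∖ Q| = |P| − |P∩Q| = 7.5 − 0.75 = 6.75.

6.75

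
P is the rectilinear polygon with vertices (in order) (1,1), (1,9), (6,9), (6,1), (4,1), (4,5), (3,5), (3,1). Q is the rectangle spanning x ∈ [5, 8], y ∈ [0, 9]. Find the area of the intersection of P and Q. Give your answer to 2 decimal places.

The intersection is the polygon with vertices (6,9), (6,1), (5,1), (5,9).
By the shoelace formula its area is 8.00.

8.00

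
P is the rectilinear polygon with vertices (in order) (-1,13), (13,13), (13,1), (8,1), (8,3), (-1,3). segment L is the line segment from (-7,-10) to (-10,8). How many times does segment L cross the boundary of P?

0

The segment lies entirely outside P and never meets its boundary.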